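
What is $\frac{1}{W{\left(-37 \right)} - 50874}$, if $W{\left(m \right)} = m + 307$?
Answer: $- \frac{1}{50604} \approx -1.9761 \cdot 10^{-5}$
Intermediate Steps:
$W{\left(m \right)} = 307 + m$
$\frac{1}{W{\left(-37 \right)} - 50874} = \frac{1}{\left(307 - 37\right) - 50874} = \frac{1}{270 - 50874} = \frac{1}{-50604} = - \frac{1}{50604}$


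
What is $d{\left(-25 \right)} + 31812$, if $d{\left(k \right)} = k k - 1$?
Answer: $32436$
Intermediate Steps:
$d{\left(k \right)} = -1 + k^{2}$ ($d{\left(k \right)} = k^{2} - 1 = -1 + k^{2}$)
$d{\left(-25 \right)} + 31812 = \left(-1 + \left(-25\right)^{2}\right) + 31812 = \left(-1 + 625\right) + 31812 = 624 + 31812 = 32436$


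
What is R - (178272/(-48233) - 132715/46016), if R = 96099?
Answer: 213305347978019/2219489728 ≈ 96106.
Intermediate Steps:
R - (178272/(-48233) - 132715/46016) = 96099 - (178272/(-48233) - 132715/46016) = 96099 - (178272*(-1/48233) - 132715*1/46016) = 96099 - (-178272/48233 - 132715/46016) = 96099 - 1*(-14604606947/2219489728) = 96099 + 14604606947/2219489728 = 213305347978019/2219489728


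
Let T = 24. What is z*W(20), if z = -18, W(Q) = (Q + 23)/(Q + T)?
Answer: -387/22 ≈ -17.591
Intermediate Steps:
W(Q) = (23 + Q)/(24 + Q) (W(Q) = (Q + 23)/(Q + 24) = (23 + Q)/(24 + Q))
z*W(20) = -18*(23 + 20)/(24 + 20) = -18*43/44 = -387/22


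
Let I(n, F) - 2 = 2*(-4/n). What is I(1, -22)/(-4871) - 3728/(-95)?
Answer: 18159658/462745 ≈ 39.243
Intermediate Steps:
I(n, F) = 2 - 8/n (I(n, F) = 2 + 2*(-4/n) = 2 - 8/n)
I(1, -22)/(-4871) - 3728/(-95) = (2 - 8/1)/(-4871) - 3728/(-95) = (2 - 8*1)*(-1/4871) - 3728*(-1/95) = (2 - 8)*(-1/4871) + 3728/95 = -6*(-1/4871) + 3728/95 = 6/4871 + 3728/95 = 18159658/462745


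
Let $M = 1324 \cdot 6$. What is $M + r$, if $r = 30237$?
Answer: $38181$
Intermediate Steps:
$M = 7944$
$M + r = 7944 + 30237 = 38181$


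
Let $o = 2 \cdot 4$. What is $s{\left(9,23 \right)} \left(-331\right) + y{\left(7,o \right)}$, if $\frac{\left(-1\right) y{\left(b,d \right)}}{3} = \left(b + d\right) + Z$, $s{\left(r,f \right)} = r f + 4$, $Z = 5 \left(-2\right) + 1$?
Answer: $-69859$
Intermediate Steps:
$Z = -9$ ($Z = -10 + 1 = -9$)
$o = 8$
$s{\left(r,f \right)} = 4 + f r$ ($s{\left(r,f \right)} = f r + 4 = 4 + f r$)
$y{\left(b,d \right)} = 27 - 3 b - 3 d$ ($y{\left(b,d \right)} = - 3 \left(\left(b + d\right) - 9\right) = - 3 \left(-9 + b + d\right) = 27 - 3 b - 3 d$)
$s{\left(9,23 \right)} \left(-331\right) + y{\left(7,o \right)} = \left(4 + 23 \cdot 9\right) \left(-331\right) - 18 = \left(4 + 207\right) \left(-331\right) - 18 = 211 \left(-331\right) - 18 = -69841 - 18 = -69859$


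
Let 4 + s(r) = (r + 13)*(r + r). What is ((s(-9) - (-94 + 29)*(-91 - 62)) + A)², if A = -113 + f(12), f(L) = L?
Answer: 102454884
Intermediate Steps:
s(r) = -4 + 2*r*(13 + r) (s(r) = -4 + (r + 13)*(r + r) = -4 + (13 + r)*(2*r) = -4 + 2*r*(13 + r))
A = -101 (A = -113 + 12 = -101)
((s(-9) - (-94 + 29)*(-91 - 62)) + A)² = (((-4 + 2*(-9)² + 26*(-9)) - (-94 + 29)*(-91 - 62)) - 101)² = (((-4 + 2*81 - 234) - (-65)*(-153)) - 101)² = (((-4 + 162 - 234) - 1*9945) - 101)² = ((-76 - 9945) - 101)² = (-10021 - 101)² = (-10122)² = 102454884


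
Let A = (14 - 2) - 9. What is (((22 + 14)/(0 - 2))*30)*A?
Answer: -1620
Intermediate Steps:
A = 3 (A = 12 - 9 = 3)
(((22 + 14)/(0 - 2))*30)*A = (((22 + 14)/(0 - 2))*30)*3 = ((36/(-2))*30)*3 = ((36*(-½))*30)*3 = -18*30*3 = -540*3 = -1620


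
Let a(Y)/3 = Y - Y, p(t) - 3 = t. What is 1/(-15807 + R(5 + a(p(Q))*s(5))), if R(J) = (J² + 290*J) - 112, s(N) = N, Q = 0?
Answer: -1/14444 ≈ -6.9233e-5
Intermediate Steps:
p(t) = 3 + t
a(Y) = 0 (a(Y) = 3*(Y - Y) = 3*0 = 0)
R(J) = -112 + J² + 290*J
1/(-15807 + R(5 + a(p(Q))*s(5))) = 1/(-15807 + (-112 + (5 + 0*5)² + 290*(5 + 0*5))) = 1/(-15807 + (-112 + (5 + 0)² + 290*(5 + 0))) = 1/(-15807 + (-112 + 5² + 290*5)) = 1/(-15807 + (-112 + 25 + 1450)) = 1/(-15807 + 1363) = 1/(-14444) = -1/14444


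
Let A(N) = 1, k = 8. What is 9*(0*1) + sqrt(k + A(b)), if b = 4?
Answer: 3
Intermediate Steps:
9*(0*1) + sqrt(k + A(b)) = 9*(0*1) + sqrt(8 + 1) = 9*0 + sqrt(9) = 0 + 3 = 3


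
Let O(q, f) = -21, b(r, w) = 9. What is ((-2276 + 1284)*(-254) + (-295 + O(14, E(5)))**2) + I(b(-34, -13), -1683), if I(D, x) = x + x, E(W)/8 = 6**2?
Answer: 348458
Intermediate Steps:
E(W) = 288 (E(W) = 8*6**2 = 8*36 = 288)
I(D, x) = 2*x
((-2276 + 1284)*(-254) + (-295 + O(14, E(5)))**2) + I(b(-34, -13), -1683) = ((-2276 + 1284)*(-254) + (-295 - 21)**2) + 2*(-1683) = (-992*(-254) + (-316)**2) - 3366 = (251968 + 99856) - 3366 = 351824 - 3366 = 348458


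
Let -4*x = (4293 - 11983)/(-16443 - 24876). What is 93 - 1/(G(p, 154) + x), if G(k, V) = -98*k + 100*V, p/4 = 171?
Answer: 396809605311/4266769061 ≈ 93.000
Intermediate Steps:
p = 684 (p = 4*171 = 684)
x = -3845/82638 (x = -(4293 - 11983)/(4*(-16443 - 24876)) = -(-3845)/(2*(-41319)) = -(-3845)*(-1)/(2*41319) = -1/4*7690/41319 = -3845/82638 ≈ -0.046528)
93 - 1/(G(p, 154) + x) = 93 - 1/((-98*684 + 100*154) - 3845/82638) = 93 - 1/((-67032 + 15400) - 3845/82638) = 93 - 1/(-51632 - 3845/82638) = 93 - 1/(-4266769061/82638) = 93 - 1*(-82638/4266769061) = 93 + 82638/4266769061 = 396809605311/4266769061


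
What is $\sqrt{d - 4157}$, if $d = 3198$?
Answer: $i \sqrt{959} \approx 30.968 i$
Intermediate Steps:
$\sqrt{d - 4157} = \sqrt{3198 - 4157} = \sqrt{-959} = i \sqrt{959}$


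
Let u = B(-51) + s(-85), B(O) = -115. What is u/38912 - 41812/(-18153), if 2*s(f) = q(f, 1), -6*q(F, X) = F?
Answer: 6500118131/2825478144 ≈ 2.3005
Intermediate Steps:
q(F, X) = -F/6
s(f) = -f/12 (s(f) = (-f/6)/2 = -f/12)
u = -1295/12 (u = -115 - 1/12*(-85) = -115 + 85/12 = -1295/12 ≈ -107.92)
u/38912 - 41812/(-18153) = -1295/12/38912 - 41812/(-18153) = -1295/12*1/38912 - 41812*(-1/18153) = -1295/466944 + 41812/18153 = 6500118131/2825478144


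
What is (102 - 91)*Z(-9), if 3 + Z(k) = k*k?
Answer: 858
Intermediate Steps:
Z(k) = -3 + k² (Z(k) = -3 + k*k = -3 + k²)
(102 - 91)*Z(-9) = (102 - 91)*(-3 + (-9)²) = 11*(-3 + 81) = 11*78 = 858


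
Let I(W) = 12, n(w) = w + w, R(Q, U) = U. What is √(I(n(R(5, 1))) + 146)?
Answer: √158 ≈ 12.570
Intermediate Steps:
n(w) = 2*w
√(I(n(R(5, 1))) + 146) = √(12 + 146) = √158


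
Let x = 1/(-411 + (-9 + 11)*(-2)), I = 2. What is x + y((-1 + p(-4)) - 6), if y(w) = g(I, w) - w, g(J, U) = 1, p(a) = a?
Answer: 4979/415 ≈ 11.998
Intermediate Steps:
y(w) = 1 - w
x = -1/415 (x = 1/(-411 + 2*(-2)) = 1/(-411 - 4) = 1/(-415) = -1/415 ≈ -0.0024096)
x + y((-1 + p(-4)) - 6) = -1/415 + (1 - ((-1 - 4) - 6)) = -1/415 + (1 - (-5 - 6)) = -1/415 + (1 - 1*(-11)) = -1/415 + (1 + 11) = -1/415 + 12 = 4979/415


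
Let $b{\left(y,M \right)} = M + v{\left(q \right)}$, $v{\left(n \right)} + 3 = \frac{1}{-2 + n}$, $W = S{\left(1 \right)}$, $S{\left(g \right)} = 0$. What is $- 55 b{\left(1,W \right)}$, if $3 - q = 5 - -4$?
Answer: $\frac{1375}{8} \approx 171.88$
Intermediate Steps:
$W = 0$
$q = -6$ ($q = 3 - \left(5 - -4\right) = 3 - \left(5 + 4\right) = 3 - 9 = -6$)
$v{\left(n \right)} = -3 + \frac{1}{-2 + n}$
$b{\left(y,M \right)} = - \frac{25}{8} + M$ ($b{\left(y,M \right)} = M + \frac{7 - -18}{-2 - 6} = M + \frac{7 + 18}{-8} = M - \frac{25}{8} = - \frac{25}{8} + M$)
$- 55 b{\left(1,W \right)} = - 55 \left(- \frac{25}{8} + 0\right) = \left(-55\right) \left(- \frac{25}{8}\right) = \frac{1375}{8}$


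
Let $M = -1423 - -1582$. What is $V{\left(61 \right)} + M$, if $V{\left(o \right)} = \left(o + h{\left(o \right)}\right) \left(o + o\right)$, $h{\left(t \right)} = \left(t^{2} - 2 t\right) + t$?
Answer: $454121$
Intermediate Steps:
$h{\left(t \right)} = t^{2} - t$
$V{\left(o \right)} = 2 o \left(o + o \left(-1 + o\right)\right)$ ($V{\left(o \right)} = \left(o + o \left(-1 + o\right)\right) \left(o + o\right) = \left(o + o \left(-1 + o\right)\right) 2 o = 2 o \left(o + o \left(-1 + o\right)\right)$)
$M = 159$ ($M = -1423 + 1582 = 159$)
$V{\left(61 \right)} + M = 2 \cdot 61^{3} + 159 = 2 \cdot 226981 + 159 = 453962 + 159 = 454121$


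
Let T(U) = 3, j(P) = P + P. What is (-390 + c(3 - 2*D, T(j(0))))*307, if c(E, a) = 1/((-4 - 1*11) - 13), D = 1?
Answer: -3352747/28 ≈ -1.1974e+5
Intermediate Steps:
j(P) = 2*P
c(E, a) = -1/28 (c(E, a) = 1/((-4 - 11) - 13) = 1/(-15 - 13) = 1/(-28) = -1/28)
(-390 + c(3 - 2*D, T(j(0))))*307 = (-390 - 1/28)*307 = -10921/28*307 = -3352747/28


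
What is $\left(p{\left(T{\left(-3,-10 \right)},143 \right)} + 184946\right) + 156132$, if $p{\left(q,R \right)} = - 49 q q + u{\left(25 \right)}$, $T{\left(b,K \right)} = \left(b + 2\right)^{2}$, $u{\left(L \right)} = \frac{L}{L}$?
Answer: $341030$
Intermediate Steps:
$u{\left(L \right)} = 1$
$T{\left(b,K \right)} = \left(2 + b\right)^{2}$
$p{\left(q,R \right)} = 1 - 49 q^{2}$ ($p{\left(q,R \right)} = - 49 q q + 1 = - 49 q^{2} + 1 = 1 - 49 q^{2}$)
$\left(p{\left(T{\left(-3,-10 \right)},143 \right)} + 184946\right) + 156132 = \left(\left(1 - 49 \left(\left(2 - 3\right)^{2}\right)^{2}\right) + 184946\right) + 156132 = \left(\left(1 - 49 \left(\left(-1\right)^{2}\right)^{2}\right) + 184946\right) + 156132 = \left(\left(1 - 49 \cdot 1^{2}\right) + 184946\right) + 156132 = \left(\left(1 - 49\right) + 184946\right) + 156132 = \left(-48 + 184946\right) + 156132 = 184898 + 156132 = 341030$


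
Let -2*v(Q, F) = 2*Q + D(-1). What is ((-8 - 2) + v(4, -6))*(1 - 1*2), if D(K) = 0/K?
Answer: 14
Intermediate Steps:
D(K) = 0
v(Q, F) = -Q (v(Q, F) = -(2*Q + 0)/2 = -Q)
((-8 - 2) + v(4, -6))*(1 - 1*2) = ((-8 - 2) - 1*4)*(1 - 1*2) = (-10 - 4)*(1 - 2) = -14*(-1) = 14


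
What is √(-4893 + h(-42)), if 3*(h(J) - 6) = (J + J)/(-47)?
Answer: I*√10794067/47 ≈ 69.903*I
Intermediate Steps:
h(J) = 6 - 2*J/141 (h(J) = 6 + ((J + J)/(-47))/3 = 6 + ((2*J)*(-1/47))/3 = 6 + (-2*J/47)/3 = 6 - 2*J/141)
√(-4893 + h(-42)) = √(-4893 + (6 - 2/141*(-42))) = √(-4893 + (6 + 28/47)) = √(-4893 + 310/47) = √(-229661/47) = I*√10794067/47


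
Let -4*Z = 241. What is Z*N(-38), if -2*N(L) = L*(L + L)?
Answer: 87001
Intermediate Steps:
N(L) = -L² (N(L) = -L*(L + L)/2 = -L*2*L/2 = -L²)
Z = -241/4 (Z = -¼*241 = -241/4 ≈ -60.250)
Z*N(-38) = -(-241)*(-38)²/4 = -(-241)*1444/4 = -241/4*(-1444) = 87001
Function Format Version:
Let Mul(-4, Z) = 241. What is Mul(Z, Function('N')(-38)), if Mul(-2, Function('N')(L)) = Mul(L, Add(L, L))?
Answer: 87001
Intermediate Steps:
Function('N')(L) = Mul(-1, Pow(L, 2)) (Function('N')(L) = Mul(Rational(-1, 2), Mul(L, Add(L, L))) = Mul(Rational(-1, 2), Mul(L, Mul(2, L))) = Mul(Rational(-1, 2), Mul(2, Pow(L, 2))) = Mul(-1, Pow(L, 2)))
Z = Rational(-241, 4) (Z = Mul(Rational(-1, 4), 241) = Rational(-241, 4) ≈ -60.250)
Mul(Z, Function('N')(-38)) = Mul(Rational(-241, 4), Mul(-1, Pow(-38, 2))) = Mul(Rational(-241, 4), Mul(-1, 1444)) = Mul(Rational(-241, 4), -1444) = 87001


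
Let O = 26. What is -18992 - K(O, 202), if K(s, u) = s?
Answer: -19018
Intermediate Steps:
-18992 - K(O, 202) = -18992 - 1*26 = -18992 - 26 = -19018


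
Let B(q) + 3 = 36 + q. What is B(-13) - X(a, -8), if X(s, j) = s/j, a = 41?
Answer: 201/8 ≈ 25.125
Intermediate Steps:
B(q) = 33 + q (B(q) = -3 + (36 + q) = 33 + q)
B(-13) - X(a, -8) = (33 - 13) - 41/(-8) = 20 - 41*(-1)/8 = 20 - 1*(-41/8) = 20 + 41/8 = 201/8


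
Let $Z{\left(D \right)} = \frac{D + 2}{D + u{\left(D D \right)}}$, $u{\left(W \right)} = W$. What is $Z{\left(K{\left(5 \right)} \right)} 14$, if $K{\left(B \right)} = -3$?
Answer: $- \frac{7}{3} \approx -2.3333$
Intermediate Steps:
$Z{\left(D \right)} = \frac{2 + D}{D + D^{2}}$ ($Z{\left(D \right)} = \frac{D + 2}{D + D D} = \frac{2 + D}{D + D^{2}}$)
$Z{\left(K{\left(5 \right)} \right)} 14 = \frac{2 - 3}{\left(-3\right) \left(1 - 3\right)} 14 = \left(- \frac{1}{3}\right) \frac{1}{-2} \left(-1\right) 14 = \left(- \frac{1}{3}\right) \left(- \frac{1}{2}\right) \left(-1\right) 14 = \left(- \frac{1}{6}\right) 14 = - \frac{7}{3}$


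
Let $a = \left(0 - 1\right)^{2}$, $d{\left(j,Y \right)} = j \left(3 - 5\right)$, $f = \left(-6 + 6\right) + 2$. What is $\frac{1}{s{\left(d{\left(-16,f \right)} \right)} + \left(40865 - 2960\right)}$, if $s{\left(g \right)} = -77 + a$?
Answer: $\frac{1}{37829} \approx 2.6435 \cdot 10^{-5}$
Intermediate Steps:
$f = 2$ ($f = 0 + 2 = 2$)
$d{\left(j,Y \right)} = - 2 j$ ($d{\left(j,Y \right)} = j \left(-2\right) = - 2 j$)
$a = 1$ ($a = \left(-1\right)^{2} = 1$)
$s{\left(g \right)} = -76$ ($s{\left(g \right)} = -77 + 1 = -76$)
$\frac{1}{s{\left(d{\left(-16,f \right)} \right)} + \left(40865 - 2960\right)} = \frac{1}{-76 + \left(40865 - 2960\right)} = \frac{1}{-76 + 37905} = \frac{1}{37829}$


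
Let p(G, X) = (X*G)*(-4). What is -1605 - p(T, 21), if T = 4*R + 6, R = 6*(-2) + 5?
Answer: -3453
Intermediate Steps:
R = -7 (R = -12 + 5 = -7)
T = -22 (T = 4*(-7) + 6 = -28 + 6 = -22)
p(G, X) = -4*G*X (p(G, X) = (G*X)*(-4) = -4*G*X)
-1605 - p(T, 21) = -1605 - (-4)*(-22)*21 = -1605 - 1*1848 = -1605 - 1848 = -3453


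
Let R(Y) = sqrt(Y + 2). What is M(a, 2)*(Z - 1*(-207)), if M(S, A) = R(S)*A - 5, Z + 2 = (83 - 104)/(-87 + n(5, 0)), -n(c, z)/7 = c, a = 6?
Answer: -125155/122 + 50062*sqrt(2)/61 ≈ 134.77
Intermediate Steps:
n(c, z) = -7*c
R(Y) = sqrt(2 + Y)
Z = -223/122 (Z = -2 + (83 - 104)/(-87 - 7*5) = -2 - 21/(-87 - 35) = -2 - 21/(-122) = -2 - 21*(-1/122) = -2 + 21/122 = -223/122 ≈ -1.8279)
M(S, A) = -5 + A*sqrt(2 + S) (M(S, A) = sqrt(2 + S)*A - 5 = A*sqrt(2 + S) - 5 = -5 + A*sqrt(2 + S))
M(a, 2)*(Z - 1*(-207)) = (-5 + 2*sqrt(2 + 6))*(-223/122 - 1*(-207)) = (-5 + 2*sqrt(8))*(-223/122 + 207) = (-5 + 2*(2*sqrt(2)))*(25031/122) = (-5 + 4*sqrt(2))*(25031/122) = -125155/122 + 50062*sqrt(2)/61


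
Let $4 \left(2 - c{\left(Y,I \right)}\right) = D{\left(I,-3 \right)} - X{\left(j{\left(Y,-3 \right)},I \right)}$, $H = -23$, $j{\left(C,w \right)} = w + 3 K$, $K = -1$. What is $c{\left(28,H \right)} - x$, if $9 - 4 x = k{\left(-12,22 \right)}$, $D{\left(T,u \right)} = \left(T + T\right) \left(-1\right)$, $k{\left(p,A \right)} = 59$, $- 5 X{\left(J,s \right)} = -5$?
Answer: $\frac{13}{4} \approx 3.25$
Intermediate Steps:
$j{\left(C,w \right)} = -3 + w$ ($j{\left(C,w \right)} = w + 3 \left(-1\right) = w - 3 = -3 + w$)
$X{\left(J,s \right)} = 1$ ($X{\left(J,s \right)} = \left(- \frac{1}{5}\right) \left(-5\right) = 1$)
$D{\left(T,u \right)} = - 2 T$ ($D{\left(T,u \right)} = 2 T \left(-1\right) = - 2 T$)
$x = - \frac{25}{2}$ ($x = \frac{9}{4} - \frac{59}{4} = - \frac{25}{2} \approx -12.5$)
$c{\left(Y,I \right)} = \frac{9}{4} + \frac{I}{2}$ ($c{\left(Y,I \right)} = 2 - \frac{- 2 I - 1}{4} = 2 - \frac{-1 - 2 I}{4} = 2 + \left(\frac{1}{4} + \frac{I}{2}\right) = \frac{9}{4} + \frac{I}{2}$)
$c{\left(28,H \right)} - x = \left(\frac{9}{4} + \frac{1}{2} \left(-23\right)\right) - - \frac{25}{2} = \left(\frac{9}{4} - \frac{23}{2}\right) + \frac{25}{2} = - \frac{37}{4} + \frac{25}{2} = \frac{13}{4}$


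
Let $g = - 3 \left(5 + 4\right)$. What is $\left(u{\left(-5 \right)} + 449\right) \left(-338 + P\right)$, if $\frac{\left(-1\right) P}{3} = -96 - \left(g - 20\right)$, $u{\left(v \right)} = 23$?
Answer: $-90152$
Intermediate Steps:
$g = -27$ ($g = \left(-3\right) 9 = -27$)
$P = 147$ ($P = - 3 \left(-96 - \left(-27 - 20\right)\right) = - 3 \left(-96 - -47\right) = - 3 \left(-96 + 47\right) = \left(-3\right) \left(-49\right) = 147$)
$\left(u{\left(-5 \right)} + 449\right) \left(-338 + P\right) = \left(23 + 449\right) \left(-338 + 147\right) = 472 \left(-191\right) = -90152$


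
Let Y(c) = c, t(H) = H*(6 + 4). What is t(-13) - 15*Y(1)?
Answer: -145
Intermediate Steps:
t(H) = 10*H (t(H) = H*10 = 10*H)
t(-13) - 15*Y(1) = 10*(-13) - 15*1 = -130 - 15 = -145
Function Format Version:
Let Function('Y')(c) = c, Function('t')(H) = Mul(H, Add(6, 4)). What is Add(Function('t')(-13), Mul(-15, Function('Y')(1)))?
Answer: -145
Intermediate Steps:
Function('t')(H) = Mul(10, H) (Function('t')(H) = Mul(H, 10) = Mul(10, H))
Add(Function('t')(-13), Mul(-15, Function('Y')(1))) = Add(Mul(10, -13), Mul(-15, 1)) = Add(-130, -15) = -145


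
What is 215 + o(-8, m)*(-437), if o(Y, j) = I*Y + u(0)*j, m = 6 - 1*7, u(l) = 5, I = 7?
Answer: 26872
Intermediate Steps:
m = -1 (m = 6 - 7 = -1)
o(Y, j) = 5*j + 7*Y (o(Y, j) = 7*Y + 5*j = 5*j + 7*Y)
215 + o(-8, m)*(-437) = 215 + (5*(-1) + 7*(-8))*(-437) = 215 + (-5 - 56)*(-437) = 215 - 61*(-437) = 215 + 26657 = 26872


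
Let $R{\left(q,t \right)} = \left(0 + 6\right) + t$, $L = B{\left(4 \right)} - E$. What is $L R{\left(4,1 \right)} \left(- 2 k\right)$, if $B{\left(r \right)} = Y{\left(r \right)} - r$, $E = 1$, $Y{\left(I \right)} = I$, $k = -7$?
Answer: $-98$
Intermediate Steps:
$B{\left(r \right)} = 0$ ($B{\left(r \right)} = r - r = 0$)
$L = -1$ ($L = 0 - 1 = -1$)
$R{\left(q,t \right)} = 6 + t$
$L R{\left(4,1 \right)} \left(- 2 k\right) = - (6 + 1) \left(\left(-2\right) \left(-7\right)\right) = \left(-1\right) 7 \cdot 14 = \left(-7\right) 14 = -98$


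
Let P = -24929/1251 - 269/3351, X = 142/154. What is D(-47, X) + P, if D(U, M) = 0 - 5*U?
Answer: 300423379/1397367 ≈ 214.99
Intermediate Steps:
X = 71/77 (X = 142*(1/154) = 71/77 ≈ 0.92208)
P = -27957866/1397367 (P = -24929*1/1251 - 269*1/3351 = -24929/1251 - 269/3351 = -27957866/1397367 ≈ -20.008)
D(U, M) = -5*U
D(-47, X) + P = -5*(-47) - 27957866/1397367 = 235 - 27957866/1397367 = 300423379/1397367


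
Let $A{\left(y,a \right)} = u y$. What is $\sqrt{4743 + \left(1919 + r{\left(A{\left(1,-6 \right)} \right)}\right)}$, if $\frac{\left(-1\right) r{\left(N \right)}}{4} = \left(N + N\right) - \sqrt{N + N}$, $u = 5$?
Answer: $\sqrt{6622 + 4 \sqrt{10}} \approx 81.453$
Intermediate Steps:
$A{\left(y,a \right)} = 5 y$
$r{\left(N \right)} = - 8 N + 4 \sqrt{2} \sqrt{N}$ ($r{\left(N \right)} = - 4 \left(\left(N + N\right) - \sqrt{N + N}\right) = - 4 \left(2 N - \sqrt{2 N}\right) = - 4 \left(2 N - \sqrt{2} \sqrt{N}\right) = - 8 N + 4 \sqrt{2} \sqrt{N}$)
$\sqrt{4743 + \left(1919 + r{\left(A{\left(1,-6 \right)} \right)}\right)} = \sqrt{4743 - \left(-1919 - 4 \sqrt{2} \sqrt{5 \cdot 1} + 8 \cdot 5 \cdot 1\right)} = \sqrt{4743 + \left(1919 - \left(40 - 4 \sqrt{2} \sqrt{5}\right)\right)} = \sqrt{4743 + \left(1919 - \left(40 - 4 \sqrt{10}\right)\right)} = \sqrt{4743 + \left(1879 + 4 \sqrt{10}\right)} = \sqrt{6622 + 4 \sqrt{10}}$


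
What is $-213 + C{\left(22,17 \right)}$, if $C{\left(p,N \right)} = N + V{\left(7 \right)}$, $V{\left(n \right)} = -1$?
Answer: $-197$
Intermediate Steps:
$C{\left(p,N \right)} = -1 + N$ ($C{\left(p,N \right)} = N - 1 = -1 + N$)
$-213 + C{\left(22,17 \right)} = -213 + \left(-1 + 17\right) = -213 + 16 = -197$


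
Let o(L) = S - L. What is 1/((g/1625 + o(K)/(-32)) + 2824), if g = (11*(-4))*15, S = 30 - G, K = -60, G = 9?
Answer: 10400/29339051 ≈ 0.00035448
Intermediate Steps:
S = 21 (S = 30 - 1*9 = 30 - 9 = 21)
o(L) = 21 - L
g = -660 (g = -44*15 = -660)
1/((g/1625 + o(K)/(-32)) + 2824) = 1/((-660/1625 + (21 - 1*(-60))/(-32)) + 2824) = 1/((-660*1/1625 + (21 + 60)*(-1/32)) + 2824) = 1/((-132/325 + 81*(-1/32)) + 2824) = 1/((-132/325 - 81/32) + 2824) = 1/(-30549/10400 + 2824) = 1/(29339051/10400) = 10400/29339051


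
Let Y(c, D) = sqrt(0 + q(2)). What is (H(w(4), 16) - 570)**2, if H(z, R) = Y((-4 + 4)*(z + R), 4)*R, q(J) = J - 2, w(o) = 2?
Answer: 324900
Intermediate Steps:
q(J) = -2 + J
Y(c, D) = 0 (Y(c, D) = sqrt(0 + (-2 + 2)) = sqrt(0 + 0) = sqrt(0) = 0)
H(z, R) = 0 (H(z, R) = 0*R = 0)
(H(w(4), 16) - 570)**2 = (0 - 570)**2 = (-570)**2 = 324900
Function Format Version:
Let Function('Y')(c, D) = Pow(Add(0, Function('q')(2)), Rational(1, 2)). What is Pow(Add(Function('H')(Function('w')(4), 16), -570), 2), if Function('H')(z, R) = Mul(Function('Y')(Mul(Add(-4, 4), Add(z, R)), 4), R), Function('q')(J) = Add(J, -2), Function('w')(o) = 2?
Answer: 324900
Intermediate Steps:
Function('q')(J) = Add(-2, J)
Function('Y')(c, D) = 0 (Function('Y')(c, D) = Pow(Add(0, Add(-2, 2)), Rational(1, 2)) = Pow(Add(0, 0), Rational(1, 2)) = Pow(0, Rational(1, 2)) = 0)
Function('H')(z, R) = 0 (Function('H')(z, R) = Mul(0, R) = 0)
Pow(Add(Function('H')(Function('w')(4), 16), -570), 2) = Pow(Add(0, -570), 2) = Pow(-570, 2) = 324900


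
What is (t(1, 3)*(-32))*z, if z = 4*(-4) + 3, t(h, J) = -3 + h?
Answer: -832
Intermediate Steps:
z = -13 (z = -16 + 3 = -13)
(t(1, 3)*(-32))*z = ((-3 + 1)*(-32))*(-13) = -2*(-32)*(-13) = 64*(-13) = -832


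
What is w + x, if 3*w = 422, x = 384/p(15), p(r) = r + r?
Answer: 2302/15 ≈ 153.47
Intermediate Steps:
p(r) = 2*r
x = 64/5 (x = 384/((2*15)) = 384/30 = 384*(1/30) = 64/5 ≈ 12.800)
w = 422/3 (w = (⅓)*422 = 422/3 ≈ 140.67)
w + x = 422/3 + 64/5 = 2302/15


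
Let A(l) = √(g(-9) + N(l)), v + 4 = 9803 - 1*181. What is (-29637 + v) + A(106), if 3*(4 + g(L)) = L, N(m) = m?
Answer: -20019 + 3*√11 ≈ -20009.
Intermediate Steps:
v = 9618 (v = -4 + (9803 - 1*181) = -4 + (9803 - 181) = -4 + 9622 = 9618)
g(L) = -4 + L/3
A(l) = √(-7 + l) (A(l) = √((-4 + (⅓)*(-9)) + l) = √((-4 - 3) + l) = √(-7 + l))
(-29637 + v) + A(106) = (-29637 + 9618) + √(-7 + 106) = -20019 + √99 = -20019 + 3*√11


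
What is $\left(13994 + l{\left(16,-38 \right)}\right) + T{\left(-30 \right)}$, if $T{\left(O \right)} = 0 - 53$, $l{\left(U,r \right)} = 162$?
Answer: $14103$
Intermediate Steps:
$T{\left(O \right)} = -53$
$\left(13994 + l{\left(16,-38 \right)}\right) + T{\left(-30 \right)} = \left(13994 + 162\right) - 53 = 14156 - 53 = 14103$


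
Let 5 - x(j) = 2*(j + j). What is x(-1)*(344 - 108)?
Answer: 2124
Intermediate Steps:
x(j) = 5 - 4*j (x(j) = 5 - 2*(j + j) = 5 - 2*2*j = 5 - 4*j)
x(-1)*(344 - 108) = (5 - 4*(-1))*(344 - 108) = (5 + 4)*236 = 9*236 = 2124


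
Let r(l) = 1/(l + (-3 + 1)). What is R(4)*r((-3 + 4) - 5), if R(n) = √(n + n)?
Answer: -√2/3 ≈ -0.47140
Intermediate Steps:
r(l) = 1/(-2 + l) (r(l) = 1/(l - 2) = 1/(-2 + l))
R(n) = √2*√n (R(n) = √(2*n) = √2*√n)
R(4)*r((-3 + 4) - 5) = (√2*√4)/(-2 + ((-3 + 4) - 5)) = (√2*2)/(-2 + (1 - 5)) = (2*√2)/(-2 - 4) = (2*√2)/(-6) = (2*√2)*(-⅙) = -√2/3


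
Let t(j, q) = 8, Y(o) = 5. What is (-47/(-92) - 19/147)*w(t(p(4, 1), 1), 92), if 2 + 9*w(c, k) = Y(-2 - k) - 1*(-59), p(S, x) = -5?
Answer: 159991/60858 ≈ 2.6289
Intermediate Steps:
w(c, k) = 62/9 (w(c, k) = -2/9 + (5 - 1*(-59))/9 = -2/9 + (5 + 59)/9 = -2/9 + (1/9)*64 = -2/9 + 64/9 = 62/9)
(-47/(-92) - 19/147)*w(t(p(4, 1), 1), 92) = (-47/(-92) - 19/147)*(62/9) = (-47*(-1/92) - 19*1/147)*(62/9) = (47/92 - 19/147)*(62/9) = (5161/13524)*(62/9) = 159991/60858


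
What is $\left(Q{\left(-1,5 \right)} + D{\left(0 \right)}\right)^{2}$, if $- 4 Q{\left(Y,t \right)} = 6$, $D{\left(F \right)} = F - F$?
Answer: $\frac{9}{4} \approx 2.25$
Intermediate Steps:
$D{\left(F \right)} = 0$
$Q{\left(Y,t \right)} = - \frac{3}{2}$ ($Q{\left(Y,t \right)} = \left(- \frac{1}{4}\right) 6 = - \frac{3}{2}$)
$\left(Q{\left(-1,5 \right)} + D{\left(0 \right)}\right)^{2} = \left(- \frac{3}{2} + 0\right)^{2} = \left(- \frac{3}{2}\right)^{2} = \frac{9}{4}$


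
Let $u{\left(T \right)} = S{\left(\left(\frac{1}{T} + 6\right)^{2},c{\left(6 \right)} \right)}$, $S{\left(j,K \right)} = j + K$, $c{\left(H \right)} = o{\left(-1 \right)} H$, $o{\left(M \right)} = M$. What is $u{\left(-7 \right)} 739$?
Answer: $\frac{1024993}{49} \approx 20918.0$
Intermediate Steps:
$c{\left(H \right)} = - H$
$S{\left(j,K \right)} = K + j$
$u{\left(T \right)} = -6 + \left(6 + \frac{1}{T}\right)^{2}$ ($u{\left(T \right)} = \left(-1\right) 6 + \left(\frac{1}{T} + 6\right)^{2} = -6 + \left(6 + \frac{1}{T}\right)^{2}$)
$u{\left(-7 \right)} 739 = \left(30 + \frac{1}{49} + \frac{12}{-7}\right) 739 = \left(30 + \frac{1}{49} + 12 \left(- \frac{1}{7}\right)\right) 739 = \left(30 + \frac{1}{49} - \frac{12}{7}\right) 739 = \frac{1387}{49} \cdot 739 = \frac{1024993}{49}$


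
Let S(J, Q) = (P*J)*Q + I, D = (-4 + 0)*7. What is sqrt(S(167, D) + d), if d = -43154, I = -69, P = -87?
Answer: sqrt(363589) ≈ 602.98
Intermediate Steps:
D = -28 (D = -4*7 = -28)
S(J, Q) = -69 - 87*J*Q (S(J, Q) = (-87*J)*Q - 69 = -87*J*Q - 69 = -69 - 87*J*Q)
sqrt(S(167, D) + d) = sqrt((-69 - 87*167*(-28)) - 43154) = sqrt((-69 + 406812) - 43154) = sqrt(406743 - 43154) = sqrt(363589)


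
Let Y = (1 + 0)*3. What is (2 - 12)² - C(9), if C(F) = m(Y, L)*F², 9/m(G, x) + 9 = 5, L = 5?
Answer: 1129/4 ≈ 282.25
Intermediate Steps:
Y = 3 (Y = 1*3 = 3)
m(G, x) = -9/4 (m(G, x) = 9/(-9 + 5) = 9/(-4) = 9*(-¼) = -9/4)
C(F) = -9*F²/4
(2 - 12)² - C(9) = (2 - 12)² - (-9)*9²/4 = (-10)² - (-9)*81/4 = 100 - 1*(-729/4) = 100 + 729/4 = 1129/4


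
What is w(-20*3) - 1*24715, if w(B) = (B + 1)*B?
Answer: -21175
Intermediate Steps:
w(B) = B*(1 + B) (w(B) = (1 + B)*B = B*(1 + B))
w(-20*3) - 1*24715 = (-20*3)*(1 - 20*3) - 1*24715 = -60*(1 - 60) - 24715 = -60*(-59) - 24715 = 3540 - 24715 = -21175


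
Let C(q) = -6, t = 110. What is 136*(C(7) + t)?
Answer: 14144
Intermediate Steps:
136*(C(7) + t) = 136*(-6 + 110) = 136*104 = 14144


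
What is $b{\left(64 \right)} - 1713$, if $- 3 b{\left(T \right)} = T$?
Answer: $- \frac{5203}{3} \approx -1734.3$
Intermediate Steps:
$b{\left(T \right)} = - \frac{T}{3}$
$b{\left(64 \right)} - 1713 = \left(- \frac{1}{3}\right) 64 - 1713 = - \frac{64}{3} - 1713 = - \frac{5203}{3}$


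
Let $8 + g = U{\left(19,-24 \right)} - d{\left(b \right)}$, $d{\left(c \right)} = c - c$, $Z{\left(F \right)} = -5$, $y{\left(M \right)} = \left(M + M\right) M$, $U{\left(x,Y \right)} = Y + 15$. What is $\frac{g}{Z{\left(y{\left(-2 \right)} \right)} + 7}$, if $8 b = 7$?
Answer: $- \frac{17}{2} \approx -8.5$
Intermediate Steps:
$U{\left(x,Y \right)} = 15 + Y$
$b = \frac{7}{8}$ ($b = \frac{1}{8} \cdot 7 = \frac{7}{8} \approx 0.875$)
$y{\left(M \right)} = 2 M^{2}$ ($y{\left(M \right)} = 2 M M = 2 M^{2}$)
$d{\left(c \right)} = 0$
$g = -17$ ($g = -8 + \left(\left(15 - 24\right) - 0\right) = -8 + \left(-9 + 0\right) = -8 - 9 = -17$)
$\frac{g}{Z{\left(y{\left(-2 \right)} \right)} + 7} = \frac{1}{-5 + 7} \left(-17\right) = \frac{1}{2} \left(-17\right) = - \frac{17}{2}$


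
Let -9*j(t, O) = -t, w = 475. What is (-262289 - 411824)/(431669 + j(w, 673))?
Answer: -6067017/3885496 ≈ -1.5615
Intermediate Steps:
j(t, O) = t/9 (j(t, O) = -(-1)*t/9 = t/9)
(-262289 - 411824)/(431669 + j(w, 673)) = (-262289 - 411824)/(431669 + (1/9)*475) = -674113/(431669 + 475/9) = -674113/3885496/9 = -674113*9/3885496 = -6067017/3885496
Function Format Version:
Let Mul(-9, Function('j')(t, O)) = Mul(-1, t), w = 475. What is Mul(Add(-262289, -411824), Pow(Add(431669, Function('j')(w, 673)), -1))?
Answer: Rational(-6067017, 3885496) ≈ -1.5615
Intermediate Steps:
Function('j')(t, O) = Mul(Rational(1, 9), t) (Function('j')(t, O) = Mul(Rational(-1, 9), Mul(-1, t)) = Mul(Rational(1, 9), t))
Mul(Add(-262289, -411824), Pow(Add(431669, Function('j')(w, 673)), -1)) = Mul(Add(-262289, -411824), Pow(Add(431669, Mul(Rational(1, 9), 475)), -1)) = Mul(-674113, Pow(Add(431669, Rational(475, 9)), -1)) = Mul(-674113, Pow(Rational(3885496, 9), -1)) = Mul(-674113, Rational(9, 3885496)) = Rational(-6067017, 3885496)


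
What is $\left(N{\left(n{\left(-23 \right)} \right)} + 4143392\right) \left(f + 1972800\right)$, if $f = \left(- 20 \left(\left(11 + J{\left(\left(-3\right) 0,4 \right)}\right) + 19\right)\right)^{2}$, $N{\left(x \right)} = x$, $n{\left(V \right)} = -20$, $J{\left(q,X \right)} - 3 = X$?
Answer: $10442954788800$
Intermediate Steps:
$J{\left(q,X \right)} = 3 + X$
$f = 547600$ ($f = \left(- 20 \left(\left(11 + \left(3 + 4\right)\right) + 19\right)\right)^{2} = \left(- 20 \left(\left(11 + 7\right) + 19\right)\right)^{2} = \left(- 20 \left(18 + 19\right)\right)^{2} = \left(\left(-20\right) 37\right)^{2} = \left(-740\right)^{2} = 547600$)
$\left(N{\left(n{\left(-23 \right)} \right)} + 4143392\right) \left(f + 1972800\right) = \left(-20 + 4143392\right) \left(547600 + 1972800\right) = 4143372 \cdot 2520400 = 10442954788800$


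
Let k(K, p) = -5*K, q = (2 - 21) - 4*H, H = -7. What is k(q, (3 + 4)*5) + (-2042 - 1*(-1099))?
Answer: -988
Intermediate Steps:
q = 9 (q = (2 - 21) - 4*(-7) = -19 + 28 = 9)
k(q, (3 + 4)*5) + (-2042 - 1*(-1099)) = -5*9 + (-2042 - 1*(-1099)) = -45 + (-2042 + 1099) = -45 - 943 = -988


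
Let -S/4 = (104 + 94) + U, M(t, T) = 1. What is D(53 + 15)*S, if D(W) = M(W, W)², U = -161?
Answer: -148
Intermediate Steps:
D(W) = 1 (D(W) = 1² = 1)
S = -148 (S = -4*((104 + 94) - 161) = -4*(198 - 161) = -4*37 = -148)
D(53 + 15)*S = 1*(-148) = -148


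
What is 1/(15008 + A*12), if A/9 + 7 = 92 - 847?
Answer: -1/67288 ≈ -1.4861e-5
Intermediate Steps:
A = -6858 (A = -63 + 9*(92 - 847) = -63 + 9*(-755) = -63 - 6795 = -6858)
1/(15008 + A*12) = 1/(15008 - 6858*12) = 1/(15008 - 82296) = 1/(-67288) = -1/67288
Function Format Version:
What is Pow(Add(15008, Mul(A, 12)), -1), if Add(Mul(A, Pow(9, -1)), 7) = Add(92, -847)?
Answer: Rational(-1, 67288) ≈ -1.4861e-5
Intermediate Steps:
A = -6858 (A = Add(-63, Mul(9, Add(92, -847))) = Add(-63, Mul(9, -755)) = Add(-63, -6795) = -6858)
Pow(Add(15008, Mul(A, 12)), -1) = Pow(Add(15008, Mul(-6858, 12)), -1) = Pow(Add(15008, -82296), -1) = Pow(-67288, -1) = Rational(-1, 67288)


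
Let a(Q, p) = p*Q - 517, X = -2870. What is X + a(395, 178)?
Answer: 66923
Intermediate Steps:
a(Q, p) = -517 + Q*p (a(Q, p) = Q*p - 517 = -517 + Q*p)
X + a(395, 178) = -2870 + (-517 + 395*178) = -2870 + (-517 + 70310) = -2870 + 69793 = 66923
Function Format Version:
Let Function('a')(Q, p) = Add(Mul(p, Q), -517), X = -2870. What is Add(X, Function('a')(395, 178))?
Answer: 66923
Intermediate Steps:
Function('a')(Q, p) = Add(-517, Mul(Q, p)) (Function('a')(Q, p) = Add(Mul(Q, p), -517) = Add(-517, Mul(Q, p)))
Add(X, Function('a')(395, 178)) = Add(-2870, Add(-517, Mul(395, 178))) = Add(-2870, Add(-517, 70310)) = Add(-2870, 69793) = 66923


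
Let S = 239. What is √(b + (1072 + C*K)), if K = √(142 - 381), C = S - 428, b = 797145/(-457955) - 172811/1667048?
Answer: √(6237187194406167211754226 - 1101548501281855379816784*I*√239)/76343296684 ≈ 45.727 - 31.949*I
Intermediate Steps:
b = -281603727893/152686593368 (b = 797145*(-1/457955) - 172811*1/1667048 = -159429/91591 - 172811/1667048 = -281603727893/152686593368 ≈ -1.8443)
C = -189 (C = 239 - 428 = -189)
K = I*√239 (K = √(-239) = I*√239 ≈ 15.46*I)
√(b + (1072 + C*K)) = √(-281603727893/152686593368 + (1072 - 189*I*√239)) = √(163398424362603/152686593368 - 189*I*√239)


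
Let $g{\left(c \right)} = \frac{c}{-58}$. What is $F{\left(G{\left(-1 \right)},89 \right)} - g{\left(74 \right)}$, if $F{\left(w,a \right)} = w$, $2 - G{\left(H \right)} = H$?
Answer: $\frac{124}{29} \approx 4.2759$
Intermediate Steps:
$G{\left(H \right)} = 2 - H$
$g{\left(c \right)} = - \frac{c}{58}$ ($g{\left(c \right)} = c \left(- \frac{1}{58}\right) = - \frac{c}{58}$)
$F{\left(G{\left(-1 \right)},89 \right)} - g{\left(74 \right)} = \left(2 - -1\right) - \left(- \frac{1}{58}\right) 74 = \left(2 + 1\right) - - \frac{37}{29} = 3 + \frac{37}{29} = \frac{124}{29}$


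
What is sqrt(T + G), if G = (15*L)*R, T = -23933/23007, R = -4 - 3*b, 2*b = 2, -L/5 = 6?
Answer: 7*sqrt(34016608731)/23007 ≈ 56.116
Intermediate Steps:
L = -30 (L = -5*6 = -30)
b = 1 (b = (1/2)*2 = 1)
R = -7 (R = -4 - 3*1 = -4 - 3 = -7)
T = -23933/23007 (T = -23933*1/23007 = -23933/23007 ≈ -1.0402)
G = 3150 (G = (15*(-30))*(-7) = -450*(-7) = 3150)
sqrt(T + G) = sqrt(-23933/23007 + 3150) = sqrt(72448117/23007) = 7*sqrt(34016608731)/23007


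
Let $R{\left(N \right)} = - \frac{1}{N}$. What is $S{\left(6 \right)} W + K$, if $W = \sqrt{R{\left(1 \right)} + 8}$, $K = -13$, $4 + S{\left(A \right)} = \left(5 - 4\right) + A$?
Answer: $-13 + 3 \sqrt{7} \approx -5.0627$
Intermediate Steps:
$S{\left(A \right)} = -3 + A$ ($S{\left(A \right)} = -4 + \left(\left(5 - 4\right) + A\right) = -4 + \left(1 + A\right) = -3 + A$)
$W = \sqrt{7}$ ($W = \sqrt{- 1^{-1} + 8} = \sqrt{\left(-1\right) 1 + 8} = \sqrt{-1 + 8} = \sqrt{7} \approx 2.6458$)
$S{\left(6 \right)} W + K = \left(-3 + 6\right) \sqrt{7} - 13 = 3 \sqrt{7} - 13 = -13 + 3 \sqrt{7}$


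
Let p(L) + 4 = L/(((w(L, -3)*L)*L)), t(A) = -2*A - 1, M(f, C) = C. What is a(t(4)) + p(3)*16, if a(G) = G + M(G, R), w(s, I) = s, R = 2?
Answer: -623/9 ≈ -69.222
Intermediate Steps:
t(A) = -1 - 2*A
p(L) = -4 + L⁻² (p(L) = -4 + L/(((L*L)*L)) = -4 + L/((L²*L)) = -4 + L/(L³) = -4 + L/L³ = -4 + L⁻²)
a(G) = 2 + G (a(G) = G + 2 = 2 + G)
a(t(4)) + p(3)*16 = (2 + (-1 - 2*4)) + (-4 + 3⁻²)*16 = (2 + (-1 - 8)) + (-4 + ⅑)*16 = (2 - 9) - 35/9*16 = -7 - 560/9 = -623/9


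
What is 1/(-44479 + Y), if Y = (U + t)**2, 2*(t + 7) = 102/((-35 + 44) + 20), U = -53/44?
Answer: -1628176/72351989679 ≈ -2.2504e-5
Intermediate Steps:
U = -53/44 (U = -53*1/44 = -53/44 ≈ -1.2045)
t = -152/29 (t = -7 + (102/((-35 + 44) + 20))/2 = -7 + (102/(9 + 20))/2 = -7 + (102/29)/2 = -7 + (102*(1/29))/2 = -7 + (1/2)*(102/29) = -7 + 51/29 = -152/29 ≈ -5.2414)
Y = 67650625/1628176 (Y = (-53/44 - 152/29)**2 = (-8225/1276)**2 = 67650625/1628176 ≈ 41.550)
1/(-44479 + Y) = 1/(-44479 + 67650625/1628176) = 1/(-72351989679/1628176) = -1628176/72351989679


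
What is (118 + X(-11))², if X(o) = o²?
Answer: 57121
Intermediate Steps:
(118 + X(-11))² = (118 + (-11)²)² = (118 + 121)² = 239² = 57121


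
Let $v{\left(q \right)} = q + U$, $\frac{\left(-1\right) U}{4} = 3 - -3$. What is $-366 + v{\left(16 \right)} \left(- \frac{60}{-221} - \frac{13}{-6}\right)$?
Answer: $- \frac{255590}{663} \approx -385.51$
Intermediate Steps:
$U = -24$ ($U = - 4 \left(3 - -3\right) = - 4 \left(3 + 3\right) = \left(-4\right) 6 = -24$)
$v{\left(q \right)} = -24 + q$ ($v{\left(q \right)} = q - 24 = -24 + q$)
$-366 + v{\left(16 \right)} \left(- \frac{60}{-221} - \frac{13}{-6}\right) = -366 + \left(-24 + 16\right) \left(- \frac{60}{-221} - \frac{13}{-6}\right) = -366 - 8 \left(\left(-60\right) \left(- \frac{1}{221}\right) - - \frac{13}{6}\right) = -366 - 8 \left(\frac{60}{221} + \frac{13}{6}\right) = -366 - \frac{12932}{663} = - \frac{255590}{663}$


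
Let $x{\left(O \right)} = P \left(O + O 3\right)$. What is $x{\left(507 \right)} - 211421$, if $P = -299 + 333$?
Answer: $-142469$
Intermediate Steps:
$P = 34$
$x{\left(O \right)} = 136 O$ ($x{\left(O \right)} = 34 \left(O + O 3\right) = 34 \left(O + 3 O\right) = 34 \cdot 4 O = 136 O$)
$x{\left(507 \right)} - 211421 = 136 \cdot 507 - 211421 = 68952 - 211421 = -142469$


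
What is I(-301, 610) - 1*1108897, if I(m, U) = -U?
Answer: -1109507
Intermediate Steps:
I(-301, 610) - 1*1108897 = -1*610 - 1*1108897 = -610 - 1108897 = -1109507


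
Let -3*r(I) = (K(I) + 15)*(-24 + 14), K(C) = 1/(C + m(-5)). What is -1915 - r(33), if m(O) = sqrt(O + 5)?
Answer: -194545/99 ≈ -1965.1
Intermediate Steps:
m(O) = sqrt(5 + O)
K(C) = 1/C (K(C) = 1/(C + sqrt(5 - 5)) = 1/(C + sqrt(0)) = 1/(C + 0) = 1/C)
r(I) = 50 + 10/(3*I) (r(I) = -(1/I + 15)*(-24 + 14)/3 = -(15 + 1/I)*(-10)/3 = -(-150 - 10/I)/3 = 50 + 10/(3*I))
-1915 - r(33) = -1915 - (50 + (10/3)/33) = -1915 - (50 + (10/3)*(1/33)) = -1915 - (50 + 10/99) = -1915 - 1*4960/99 = -1915 - 4960/99 = -194545/99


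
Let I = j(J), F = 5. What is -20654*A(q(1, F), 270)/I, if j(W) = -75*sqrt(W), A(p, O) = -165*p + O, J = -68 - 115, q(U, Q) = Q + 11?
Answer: 3263332*I*sqrt(183)/915 ≈ 48247.0*I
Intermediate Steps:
q(U, Q) = 11 + Q
J = -183
A(p, O) = O - 165*p
I = -75*I*sqrt(183) ≈ -1014.6*I
-20654*A(q(1, F), 270)/I = -20654*I*sqrt(183)*(270 - 165*(11 + 5))/13725 = -20654*I*sqrt(183)*(270 - 165*16)/13725 = -20654*I*sqrt(183)*(270 - 2640)/13725 = -20654*(-158*I*sqrt(183)/915) = -(-3263332)*I*sqrt(183)/915 = 3263332*I*sqrt(183)/915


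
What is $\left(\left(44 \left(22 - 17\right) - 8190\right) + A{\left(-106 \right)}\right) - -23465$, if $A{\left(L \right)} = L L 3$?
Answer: $49203$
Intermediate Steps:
$A{\left(L \right)} = 3 L^{2}$ ($A{\left(L \right)} = L^{2} \cdot 3 = 3 L^{2}$)
$\left(\left(44 \left(22 - 17\right) - 8190\right) + A{\left(-106 \right)}\right) - -23465 = \left(\left(44 \left(22 - 17\right) - 8190\right) + 3 \left(-106\right)^{2}\right) - -23465 = \left(\left(44 \cdot 5 - 8190\right) + 3 \cdot 11236\right) + 23465 = \left(\left(220 - 8190\right) + 33708\right) + 23465 = \left(-7970 + 33708\right) + 23465 = 25738 + 23465 = 49203$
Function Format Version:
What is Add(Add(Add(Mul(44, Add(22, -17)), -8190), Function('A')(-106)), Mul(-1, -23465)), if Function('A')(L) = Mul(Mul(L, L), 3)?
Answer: 49203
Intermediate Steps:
Function('A')(L) = Mul(3, Pow(L, 2)) (Function('A')(L) = Mul(Pow(L, 2), 3) = Mul(3, Pow(L, 2)))
Add(Add(Add(Mul(44, Add(22, -17)), -8190), Function('A')(-106)), Mul(-1, -23465)) = Add(Add(Add(Mul(44, Add(22, -17)), -8190), Mul(3, Pow(-106, 2))), Mul(-1, -23465)) = Add(Add(Add(Mul(44, 5), -8190), Mul(3, 11236)), 23465) = Add(Add(Add(220, -8190), 33708), 23465) = Add(Add(-7970, 33708), 23465) = Add(25738, 23465) = 49203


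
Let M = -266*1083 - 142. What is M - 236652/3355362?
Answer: -161180445382/559227 ≈ -2.8822e+5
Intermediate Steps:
M = -288220 (M = -288078 - 142 = -288220)
M - 236652/3355362 = -288220 - 236652/3355362 = -288220 - 1*39442/559227 = -288220 - 39442/559227 = -161180445382/559227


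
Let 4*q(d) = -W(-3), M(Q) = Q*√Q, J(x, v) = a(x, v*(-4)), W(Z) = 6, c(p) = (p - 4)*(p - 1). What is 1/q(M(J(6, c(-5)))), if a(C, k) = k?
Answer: -⅔ ≈ -0.66667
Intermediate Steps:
c(p) = (-1 + p)*(-4 + p) (c(p) = (-4 + p)*(-1 + p) = (-1 + p)*(-4 + p))
J(x, v) = -4*v (J(x, v) = v*(-4) = -4*v)
M(Q) = Q^(3/2)
q(d) = -3/2 (q(d) = (-1*6)/4 = (¼)*(-6) = -3/2)
1/q(M(J(6, c(-5)))) = 1/(-3/2) = -⅔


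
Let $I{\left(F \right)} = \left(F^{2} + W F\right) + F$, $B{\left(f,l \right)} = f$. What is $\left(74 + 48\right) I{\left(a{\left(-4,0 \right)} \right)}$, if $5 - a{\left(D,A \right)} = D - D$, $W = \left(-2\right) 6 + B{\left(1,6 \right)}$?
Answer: $-3050$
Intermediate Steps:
$W = -11$ ($W = \left(-2\right) 6 + 1 = -12 + 1 = -11$)
$a{\left(D,A \right)} = 5$ ($a{\left(D,A \right)} = 5 - \left(D - D\right) = 5 - 0 = 5 + 0 = 5$)
$I{\left(F \right)} = F^{2} - 10 F$ ($I{\left(F \right)} = \left(F^{2} - 11 F\right) + F = F^{2} - 10 F$)
$\left(74 + 48\right) I{\left(a{\left(-4,0 \right)} \right)} = \left(74 + 48\right) 5 \left(-10 + 5\right) = 122 \cdot 5 \left(-5\right) = 122 \left(-25\right) = -3050$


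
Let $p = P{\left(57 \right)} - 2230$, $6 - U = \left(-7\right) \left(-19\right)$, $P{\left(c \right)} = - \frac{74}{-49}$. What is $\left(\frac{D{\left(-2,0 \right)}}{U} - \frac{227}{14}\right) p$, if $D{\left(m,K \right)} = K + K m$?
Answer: $\frac{12393746}{343} \approx 36133.0$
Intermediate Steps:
$P{\left(c \right)} = \frac{74}{49}$ ($P{\left(c \right)} = \left(-74\right) \left(- \frac{1}{49}\right) = \frac{74}{49}$)
$U = -127$ ($U = 6 - \left(-7\right) \left(-19\right) = 6 - 133 = -127$)
$p = - \frac{109196}{49}$ ($p = \frac{74}{49} - 2230 = - \frac{109196}{49} \approx -2228.5$)
$\left(\frac{D{\left(-2,0 \right)}}{U} - \frac{227}{14}\right) p = \left(\frac{0 \left(1 - 2\right)}{-127} - \frac{227}{14}\right) \left(- \frac{109196}{49}\right) = \left(0 \left(-1\right) \left(- \frac{1}{127}\right) - \frac{227}{14}\right) \left(- \frac{109196}{49}\right) = \left(0 \left(- \frac{1}{127}\right) - \frac{227}{14}\right) \left(- \frac{109196}{49}\right) = \left(0 - \frac{227}{14}\right) \left(- \frac{109196}{49}\right) = \left(- \frac{227}{14}\right) \left(- \frac{109196}{49}\right) = \frac{12393746}{343}$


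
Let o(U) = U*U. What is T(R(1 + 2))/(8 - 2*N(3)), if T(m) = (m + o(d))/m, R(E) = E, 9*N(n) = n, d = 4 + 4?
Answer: 67/22 ≈ 3.0455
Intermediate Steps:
d = 8
N(n) = n/9
o(U) = U²
T(m) = (64 + m)/m (T(m) = (m + 8²)/m = (m + 64)/m = (64 + m)/m)
T(R(1 + 2))/(8 - 2*N(3)) = ((64 + (1 + 2))/(1 + 2))/(8 - 2*3/9) = ((64 + 3)/3)/(8 - 2*⅓) = ((⅓)*67)/(8 - ⅔) = 67/(3*(22/3)) = (67/3)*(3/22) = 67/22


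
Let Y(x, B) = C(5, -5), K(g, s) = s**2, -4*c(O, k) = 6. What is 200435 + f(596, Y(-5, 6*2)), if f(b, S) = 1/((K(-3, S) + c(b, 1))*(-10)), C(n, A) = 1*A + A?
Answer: 197428474/985 ≈ 2.0044e+5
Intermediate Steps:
c(O, k) = -3/2 (c(O, k) = -1/4*6 = -3/2)
C(n, A) = 2*A (C(n, A) = A + A = 2*A)
Y(x, B) = -10 (Y(x, B) = 2*(-5) = -10)
f(b, S) = 1/(15 - 10*S**2) (f(b, S) = 1/((S**2 - 3/2)*(-10)) = 1/((-3/2 + S**2)*(-10)) = 1/(15 - 10*S**2))
200435 + f(596, Y(-5, 6*2)) = 200435 - 1/(-15 + 10*(-10)**2) = 200435 - 1/(-15 + 10*100) = 200435 - 1/(-15 + 1000) = 200435 - 1/985 = 197428474/985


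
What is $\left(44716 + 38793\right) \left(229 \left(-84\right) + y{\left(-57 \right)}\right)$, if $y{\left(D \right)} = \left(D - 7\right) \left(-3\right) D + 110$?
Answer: $-2511115630$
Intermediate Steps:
$y{\left(D \right)} = 110 + D \left(21 - 3 D\right)$ ($y{\left(D \right)} = \left(-7 + D\right) \left(-3\right) D + 110 = \left(21 - 3 D\right) D + 110 = D \left(21 - 3 D\right) + 110 = 110 + D \left(21 - 3 D\right)$)
$\left(44716 + 38793\right) \left(229 \left(-84\right) + y{\left(-57 \right)}\right) = \left(44716 + 38793\right) \left(229 \left(-84\right) + \left(110 - 3 \left(-57\right)^{2} + 21 \left(-57\right)\right)\right) = 83509 \left(-19236 - 10834\right) = 83509 \left(-30070\right) = -2511115630$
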